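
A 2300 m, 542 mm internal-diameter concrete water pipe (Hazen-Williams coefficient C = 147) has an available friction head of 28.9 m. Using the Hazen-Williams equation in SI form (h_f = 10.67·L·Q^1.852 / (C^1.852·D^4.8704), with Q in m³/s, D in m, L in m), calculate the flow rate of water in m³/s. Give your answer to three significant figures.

Q ≈ 0.770 m³/s

Rearranging: Q = [h_f·C^1.852·D^4.8704 / (10.67·L)]^(1/1.852)
Q = [28.9·147^1.852·0.542^4.8704 / (10.67·2300)]^0.540 = 0.7696 m³/s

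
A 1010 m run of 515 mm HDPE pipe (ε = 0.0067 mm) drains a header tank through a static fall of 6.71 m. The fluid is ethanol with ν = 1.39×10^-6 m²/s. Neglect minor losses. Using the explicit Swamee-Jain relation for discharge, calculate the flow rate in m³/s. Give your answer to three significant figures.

Swamee-Jain (Type II): Q = -0.965·√(gD⁵h_f/L)·ln[ε/(3.7D) + √(3.17ν²L/(gD³h_f))]
√(gD⁵h_f/L) = √(9.81·0.515⁵·6.71/1010) = 0.04859
ε/(3.7D) = 3.52×10^-6; √(3.17ν²L/(gD³h_f)) = 2.62×10^-5
Q = -0.965·0.04859·ln(2.975×10^-5) = 0.4887 m³/s
Check: V = 2.35 m/s, Re = 8.69×10^5, f = 0.01218, h_f = 6.70 m ≈ 6.71 m ✓

Q ≈ 0.489 m³/s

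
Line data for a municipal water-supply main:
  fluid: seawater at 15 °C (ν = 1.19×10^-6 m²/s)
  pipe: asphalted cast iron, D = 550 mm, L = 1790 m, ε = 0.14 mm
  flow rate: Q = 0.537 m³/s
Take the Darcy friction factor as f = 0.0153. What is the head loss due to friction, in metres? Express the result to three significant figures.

h_f ≈ 13.0 m

V = 4Q/(πD²) = 4·0.537/(π·0.550²) = 2.260 m/s
h_f = f(L/D)V²/(2g) = 0.01530·(1790/0.550)·2.260²/(2·9.81) = 12.97 m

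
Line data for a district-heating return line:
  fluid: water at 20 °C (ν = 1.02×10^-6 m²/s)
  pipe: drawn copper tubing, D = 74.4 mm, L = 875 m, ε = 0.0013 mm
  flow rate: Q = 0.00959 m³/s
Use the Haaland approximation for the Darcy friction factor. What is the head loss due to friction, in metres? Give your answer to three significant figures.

V = 4Q/(πD²) = 4·0.00959/(π·0.0744²) = 2.206 m/s
Re = VD/ν = 2.206·0.0744/1.02×10^-6 = 1.61×10^5 → turbulent
ε/D = 0.0013/74.4 = 1.75×10^-5
Haaland: f = 0.01627
h_f = f(L/D)V²/(2g) = 0.01627·(875/0.0744)·2.206²/(2·9.81) = 47.46 m

h_f ≈ 47.5 m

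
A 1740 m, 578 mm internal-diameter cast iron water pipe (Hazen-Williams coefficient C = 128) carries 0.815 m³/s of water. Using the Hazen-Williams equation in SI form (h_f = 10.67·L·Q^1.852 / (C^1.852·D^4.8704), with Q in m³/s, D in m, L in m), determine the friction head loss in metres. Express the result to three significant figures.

h_f = 10.67·1740·0.815^1.852 / (128^1.852·0.578^4.8704) = 22.97 m

h_f ≈ 23.0 m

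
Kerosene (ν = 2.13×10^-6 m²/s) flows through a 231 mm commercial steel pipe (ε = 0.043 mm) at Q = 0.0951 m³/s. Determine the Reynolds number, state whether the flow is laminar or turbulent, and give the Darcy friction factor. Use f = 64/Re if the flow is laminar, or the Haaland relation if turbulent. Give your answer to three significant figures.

Re ≈ 2.46×10^5; turbulent; f ≈ 0.0163

V = 4Q/(πD²) = 2.269 m/s
Re = VD/ν = 2.269·0.231/2.13×10^-6 = 2.46×10^5
Re > 4000 → turbulent; ε/D = 1.86×10^-4
Haaland: f = 0.01633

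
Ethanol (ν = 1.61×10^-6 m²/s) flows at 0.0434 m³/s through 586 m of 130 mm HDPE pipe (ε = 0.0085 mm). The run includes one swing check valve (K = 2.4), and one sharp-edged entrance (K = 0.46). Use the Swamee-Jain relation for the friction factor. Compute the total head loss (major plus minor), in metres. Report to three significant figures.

H_L ≈ 39.4 m

V = 4Q/(πD²) = 3.270 m/s; V²/2g = 0.5449 m
Re = 2.64×10^5, ε/D = 6.54×10^-5 → f = 0.01540 (Swamee-Jain)
Major: h_f = f(L/D)·V²/2g = 0.01540·4508·0.5449 = 37.82 m
Minor: ΣK = 2.86; h_m = ΣK·V²/2g = 1.558 m
Total H_L = 37.82 + 1.558 = 39.38 m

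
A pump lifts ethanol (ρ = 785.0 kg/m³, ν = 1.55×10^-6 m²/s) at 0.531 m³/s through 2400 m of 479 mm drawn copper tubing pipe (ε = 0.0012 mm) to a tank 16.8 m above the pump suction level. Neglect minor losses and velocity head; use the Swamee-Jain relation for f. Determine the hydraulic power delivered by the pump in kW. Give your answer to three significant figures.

P_hyd ≈ 176 kW

V = 4Q/(πD²) = 2.947 m/s; Re = 9.11×10^5; ε/D = 2.51×10^-6; f = 0.01185
h_f = f(L/D)V²/2g = 26.28 m
Total head H = z + h_f = 16.8 + 26.28 = 43.08 m
P_hyd = ρgQH = 785.0·9.81·0.531·43.08 = 176.2 kW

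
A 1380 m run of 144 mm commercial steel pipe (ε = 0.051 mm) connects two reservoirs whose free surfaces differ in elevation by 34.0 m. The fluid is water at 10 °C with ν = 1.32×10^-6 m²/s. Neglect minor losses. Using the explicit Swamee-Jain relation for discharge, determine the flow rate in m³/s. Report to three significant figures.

Swamee-Jain (Type II): Q = -0.965·√(gD⁵h_f/L)·ln[ε/(3.7D) + √(3.17ν²L/(gD³h_f))]
√(gD⁵h_f/L) = √(9.81·0.144⁵·34.0/1380) = 0.003868
ε/(3.7D) = 9.57×10^-5; √(3.17ν²L/(gD³h_f)) = 8.75×10^-5
Q = -0.965·0.003868·ln(1.832×10^-4) = 0.03212 m³/s
Check: V = 1.97 m/s, Re = 2.15×10^5, f = 0.01798, h_f = 34.2 m ≈ 34.0 m ✓

Q ≈ 0.0321 m³/s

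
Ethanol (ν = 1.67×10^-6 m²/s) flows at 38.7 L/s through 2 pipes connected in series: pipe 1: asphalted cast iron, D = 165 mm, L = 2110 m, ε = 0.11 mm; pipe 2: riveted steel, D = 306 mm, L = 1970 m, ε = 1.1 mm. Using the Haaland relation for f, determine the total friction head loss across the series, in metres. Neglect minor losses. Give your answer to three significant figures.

Pipe 1: V = 1.810 m/s, Re = 1.79×10^5, ε/D = 6.67×10^-4, f = 0.01963, h_1 = f(L/D)V²/2g = 41.91 m
Pipe 2: V = 0.5262 m/s, Re = 9.64×10^4, ε/D = 0.00359, f = 0.02868, h_2 = f(L/D)V²/2g = 2.606 m
Series → Q common, losses add: H = Σh = 44.52 m

H ≈ 44.5 m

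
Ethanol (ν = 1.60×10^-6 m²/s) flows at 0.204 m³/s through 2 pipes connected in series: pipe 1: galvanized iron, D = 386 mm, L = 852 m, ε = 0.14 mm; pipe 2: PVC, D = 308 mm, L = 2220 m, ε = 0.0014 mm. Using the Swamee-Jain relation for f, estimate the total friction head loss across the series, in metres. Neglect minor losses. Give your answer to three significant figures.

H ≈ 41.8 m

Pipe 1: V = 1.743 m/s, Re = 4.21×10^5, ε/D = 3.63×10^-4, f = 0.01704, h_1 = f(L/D)V²/2g = 5.826 m
Pipe 2: V = 2.738 m/s, Re = 5.27×10^5, ε/D = 4.55×10^-6, f = 0.01304, h_2 = f(L/D)V²/2g = 35.93 m
Series → Q common, losses add: H = Σh = 41.75 m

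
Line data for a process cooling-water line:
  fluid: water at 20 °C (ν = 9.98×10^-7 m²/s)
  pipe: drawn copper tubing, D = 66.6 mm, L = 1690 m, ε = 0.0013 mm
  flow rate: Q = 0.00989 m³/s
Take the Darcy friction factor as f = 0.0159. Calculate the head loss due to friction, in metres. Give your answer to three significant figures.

h_f ≈ 166 m

V = 4Q/(πD²) = 4·0.00989/(π·0.0666²) = 2.839 m/s
h_f = f(L/D)V²/(2g) = 0.01590·(1690/0.0666)·2.839²/(2·9.81) = 165.7 m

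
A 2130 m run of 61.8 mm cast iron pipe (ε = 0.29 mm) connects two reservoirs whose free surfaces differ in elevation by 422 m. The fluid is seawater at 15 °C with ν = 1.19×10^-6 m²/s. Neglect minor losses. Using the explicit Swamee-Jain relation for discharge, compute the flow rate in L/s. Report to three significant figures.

Q ≈ 8.42 L/s

Swamee-Jain (Type II): Q = -0.965·√(gD⁵h_f/L)·ln[ε/(3.7D) + √(3.17ν²L/(gD³h_f))]
√(gD⁵h_f/L) = √(9.81·0.0618⁵·422/2130) = 0.001324
ε/(3.7D) = 0.00127; √(3.17ν²L/(gD³h_f)) = 9.89×10^-5
Q = -0.965·0.001324·ln(0.001367) = 0.008424 m³/s
Check: V = 2.81 m/s, Re = 1.46×10^5, f = 0.03068, h_f = 425 m ≈ 422 m ✓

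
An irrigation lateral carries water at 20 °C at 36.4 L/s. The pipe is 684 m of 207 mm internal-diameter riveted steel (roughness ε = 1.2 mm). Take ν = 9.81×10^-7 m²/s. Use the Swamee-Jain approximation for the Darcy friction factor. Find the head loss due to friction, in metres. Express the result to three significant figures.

h_f ≈ 6.37 m

V = 4Q/(πD²) = 4·0.0364/(π·0.207²) = 1.082 m/s
Re = VD/ν = 1.082·0.207/9.81×10^-7 = 2.28×10^5 → turbulent
ε/D = 1.2/207 = 0.00580
Swamee-Jain: f = 0.03231
h_f = f(L/D)V²/(2g) = 0.03231·(684/0.207)·1.082²/(2·9.81) = 6.366 m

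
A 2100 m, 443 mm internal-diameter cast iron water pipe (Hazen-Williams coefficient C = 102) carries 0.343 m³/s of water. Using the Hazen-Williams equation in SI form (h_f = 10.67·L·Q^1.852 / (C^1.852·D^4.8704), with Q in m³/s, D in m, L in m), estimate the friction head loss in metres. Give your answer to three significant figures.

h_f = 10.67·2100·0.343^1.852 / (102^1.852·0.443^4.8704) = 31.04 m

h_f ≈ 31.0 m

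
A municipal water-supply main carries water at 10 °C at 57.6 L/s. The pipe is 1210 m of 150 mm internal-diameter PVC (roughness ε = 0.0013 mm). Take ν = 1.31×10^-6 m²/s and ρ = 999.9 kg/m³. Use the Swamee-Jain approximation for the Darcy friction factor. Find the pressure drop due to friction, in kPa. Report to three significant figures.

Δp ≈ 596 kPa

V = 4Q/(πD²) = 4·0.0576/(π·0.150²) = 3.259 m/s
Re = VD/ν = 3.259·0.150/1.31×10^-6 = 3.73×10^5 → turbulent
ε/D = 0.0013/150 = 8.67×10^-6
Swamee-Jain: f = 0.01392
h_f = f(L/D)V²/(2g) = 0.01392·(1210/0.150)·3.259²/(2·9.81) = 60.80 m
Δp = ρg·h_f = 999.9·9.81·60.80 = 596.4 kPa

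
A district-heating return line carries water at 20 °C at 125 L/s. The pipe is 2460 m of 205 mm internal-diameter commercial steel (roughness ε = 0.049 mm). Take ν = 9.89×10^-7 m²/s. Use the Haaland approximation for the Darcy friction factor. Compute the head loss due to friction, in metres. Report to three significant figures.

h_f ≈ 133 m

V = 4Q/(πD²) = 4·0.125/(π·0.205²) = 3.787 m/s
Re = VD/ν = 3.787·0.205/9.89×10^-7 = 7.85×10^5 → turbulent
ε/D = 0.049/205 = 2.39×10^-4
Haaland: f = 0.01520
h_f = f(L/D)V²/(2g) = 0.01520·(2460/0.205)·3.787²/(2·9.81) = 133.3 m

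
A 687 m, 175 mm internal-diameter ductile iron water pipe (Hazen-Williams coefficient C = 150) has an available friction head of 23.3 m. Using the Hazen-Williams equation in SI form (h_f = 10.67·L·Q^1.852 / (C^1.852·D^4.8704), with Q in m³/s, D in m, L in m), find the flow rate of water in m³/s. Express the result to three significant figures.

Rearranging: Q = [h_f·C^1.852·D^4.8704 / (10.67·L)]^(1/1.852)
Q = [23.3·150^1.852·0.175^4.8704 / (10.67·687)]^0.540 = 0.06867 m³/s

Q ≈ 0.0687 m³/s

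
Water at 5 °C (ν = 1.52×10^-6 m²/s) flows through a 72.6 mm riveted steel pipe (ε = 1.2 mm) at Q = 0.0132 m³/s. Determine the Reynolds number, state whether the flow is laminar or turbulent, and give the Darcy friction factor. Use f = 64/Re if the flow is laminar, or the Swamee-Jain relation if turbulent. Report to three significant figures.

Re ≈ 1.52×10^5; turbulent; f ≈ 0.0457

V = 4Q/(πD²) = 3.189 m/s
Re = VD/ν = 3.189·0.0726/1.52×10^-6 = 1.52×10^5
Re > 4000 → turbulent; ε/D = 0.0165
Swamee-Jain: f = 0.04573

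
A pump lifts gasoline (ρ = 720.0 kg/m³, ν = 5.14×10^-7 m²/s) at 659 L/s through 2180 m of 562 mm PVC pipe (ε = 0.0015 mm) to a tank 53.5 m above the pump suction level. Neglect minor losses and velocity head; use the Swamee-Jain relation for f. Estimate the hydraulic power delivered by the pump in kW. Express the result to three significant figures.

V = 4Q/(πD²) = 2.657 m/s; Re = 2.90×10^6; ε/D = 2.67×10^-6; f = 0.009907
h_f = f(L/D)V²/2g = 13.82 m
Total head H = z + h_f = 53.5 + 13.82 = 67.32 m
P_hyd = ρgQH = 720.0·9.81·0.659·67.32 = 313.4 kW

P_hyd ≈ 313 kW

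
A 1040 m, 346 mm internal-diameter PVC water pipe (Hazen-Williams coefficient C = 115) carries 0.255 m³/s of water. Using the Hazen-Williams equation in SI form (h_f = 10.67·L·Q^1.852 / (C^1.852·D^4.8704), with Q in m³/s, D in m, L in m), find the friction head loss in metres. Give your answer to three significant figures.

h_f ≈ 23.7 m

h_f = 10.67·1040·0.255^1.852 / (115^1.852·0.346^4.8704) = 23.69 m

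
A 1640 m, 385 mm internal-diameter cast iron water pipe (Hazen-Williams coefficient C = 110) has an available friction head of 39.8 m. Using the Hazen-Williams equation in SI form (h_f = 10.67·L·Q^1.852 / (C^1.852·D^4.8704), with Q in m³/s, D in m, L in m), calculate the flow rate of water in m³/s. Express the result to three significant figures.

Rearranging: Q = [h_f·C^1.852·D^4.8704 / (10.67·L)]^(1/1.852)
Q = [39.8·110^1.852·0.385^4.8704 / (10.67·1640)]^0.540 = 0.3342 m³/s

Q ≈ 0.334 m³/s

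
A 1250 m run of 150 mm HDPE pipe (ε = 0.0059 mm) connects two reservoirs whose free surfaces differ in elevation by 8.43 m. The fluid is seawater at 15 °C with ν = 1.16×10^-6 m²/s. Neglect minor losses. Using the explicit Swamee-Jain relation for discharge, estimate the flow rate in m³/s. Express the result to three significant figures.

Q ≈ 0.0191 m³/s

Swamee-Jain (Type II): Q = -0.965·√(gD⁵h_f/L)·ln[ε/(3.7D) + √(3.17ν²L/(gD³h_f))]
√(gD⁵h_f/L) = √(9.81·0.150⁵·8.43/1250) = 0.002241
ε/(3.7D) = 1.06×10^-5; √(3.17ν²L/(gD³h_f)) = 1.38×10^-4
Q = -0.965·0.002241·ln(1.488×10^-4) = 0.01906 m³/s
Check: V = 1.08 m/s, Re = 1.39×10^5, f = 0.01697, h_f = 8.39 m ≈ 8.43 m ✓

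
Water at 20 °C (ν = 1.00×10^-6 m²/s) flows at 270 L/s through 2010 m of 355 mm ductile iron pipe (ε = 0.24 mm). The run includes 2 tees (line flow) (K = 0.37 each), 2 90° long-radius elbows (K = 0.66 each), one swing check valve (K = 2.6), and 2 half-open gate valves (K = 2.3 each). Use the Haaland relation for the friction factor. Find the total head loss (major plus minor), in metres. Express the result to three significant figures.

V = 4Q/(πD²) = 2.728 m/s; V²/2g = 0.3793 m
Re = 9.68×10^5, ε/D = 6.76×10^-4 → f = 0.01829 (Haaland)
Major: h_f = f(L/D)·V²/2g = 0.01829·5662·0.3793 = 39.28 m
Minor: ΣK = 9.26; h_m = ΣK·V²/2g = 3.512 m
Total H_L = 39.28 + 3.512 = 42.79 m

H_L ≈ 42.8 m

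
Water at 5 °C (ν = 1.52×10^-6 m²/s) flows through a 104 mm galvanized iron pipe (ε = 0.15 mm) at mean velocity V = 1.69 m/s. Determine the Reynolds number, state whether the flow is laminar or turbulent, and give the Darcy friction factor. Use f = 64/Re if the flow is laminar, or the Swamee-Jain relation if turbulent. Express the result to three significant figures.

Re ≈ 1.16×10^5; turbulent; f ≈ 0.0235

Re = VD/ν = 1.690·0.104/1.52×10^-6 = 1.16×10^5
Re > 4000 → turbulent; ε/D = 0.00144
Swamee-Jain: f = 0.02352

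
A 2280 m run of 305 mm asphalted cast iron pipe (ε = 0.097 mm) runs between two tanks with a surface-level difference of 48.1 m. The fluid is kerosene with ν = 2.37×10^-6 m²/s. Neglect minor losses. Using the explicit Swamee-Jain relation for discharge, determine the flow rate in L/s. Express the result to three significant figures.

Q ≈ 200 L/s

Swamee-Jain (Type II): Q = -0.965·√(gD⁵h_f/L)·ln[ε/(3.7D) + √(3.17ν²L/(gD³h_f))]
√(gD⁵h_f/L) = √(9.81·0.305⁵·48.1/2280) = 0.02337
ε/(3.7D) = 8.60×10^-5; √(3.17ν²L/(gD³h_f)) = 5.51×10^-5
Q = -0.965·0.02337·ln(1.410×10^-4) = 0.2000 m³/s
Check: V = 2.74 m/s, Re = 3.52×10^5, f = 0.01695, h_f = 48.4 m ≈ 48.1 m ✓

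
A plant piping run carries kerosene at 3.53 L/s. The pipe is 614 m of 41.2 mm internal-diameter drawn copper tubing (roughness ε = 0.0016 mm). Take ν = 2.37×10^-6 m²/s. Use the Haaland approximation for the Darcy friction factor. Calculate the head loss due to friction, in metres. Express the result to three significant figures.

h_f ≈ 113 m

V = 4Q/(πD²) = 4·0.00353/(π·0.0412²) = 2.648 m/s
Re = VD/ν = 2.648·0.0412/2.37×10^-6 = 4.60×10^4 → turbulent
ε/D = 0.0016/41.2 = 3.88×10^-5
Haaland: f = 0.02120
h_f = f(L/D)V²/(2g) = 0.02120·(614/0.0412)·2.648²/(2·9.81) = 112.9 m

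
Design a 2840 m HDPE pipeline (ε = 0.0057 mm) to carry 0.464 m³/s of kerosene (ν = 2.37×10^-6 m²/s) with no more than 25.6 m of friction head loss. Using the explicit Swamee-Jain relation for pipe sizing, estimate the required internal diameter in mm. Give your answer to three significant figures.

D ≈ 489 mm

Swamee-Jain (Type III): D = 0.66·[ε^1.25·(LQ²/(gh_f))^4.75 + ν·Q^9.4·(L/(gh_f))^5.2]^0.04
LQ²/(gh_f) = 2.435; L/(gh_f) = 11.31
Term 1 = ε^1.25·(…)^4.75 = 1.91×10^-5; Term 2 = ν·Q^9.4·(…)^5.2 = 5.22×10^-4
D = 0.66·(1.91×10^-5 + 5.22×10^-4)^0.04 = 0.4885 m = 489 mm
Check: V = 2.48 m/s, Re = 5.10×10^5, f = 0.01323, h_f = 24.0 m ≈ 25.6 m ✓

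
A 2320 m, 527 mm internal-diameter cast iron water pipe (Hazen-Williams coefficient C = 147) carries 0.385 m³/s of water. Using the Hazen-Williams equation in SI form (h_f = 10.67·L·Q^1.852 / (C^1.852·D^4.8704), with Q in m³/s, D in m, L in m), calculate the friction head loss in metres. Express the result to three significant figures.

h_f = 10.67·2320·0.385^1.852 / (147^1.852·0.527^4.8704) = 9.267 m

h_f ≈ 9.27 m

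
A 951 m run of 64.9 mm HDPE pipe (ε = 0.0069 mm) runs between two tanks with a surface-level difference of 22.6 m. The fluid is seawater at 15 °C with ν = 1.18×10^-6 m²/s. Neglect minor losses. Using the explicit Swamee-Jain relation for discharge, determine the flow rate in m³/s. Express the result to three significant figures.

Q ≈ 0.00407 m³/s

Swamee-Jain (Type II): Q = -0.965·√(gD⁵h_f/L)·ln[ε/(3.7D) + √(3.17ν²L/(gD³h_f))]
√(gD⁵h_f/L) = √(9.81·0.0649⁵·22.6/951) = 5.181×10^-4
ε/(3.7D) = 2.87×10^-5; √(3.17ν²L/(gD³h_f)) = 2.63×10^-4
Q = -0.965·5.181×10^-4·ln(2.919×10^-4) = 0.004069 m³/s
Check: V = 1.23 m/s, Re = 6.77×10^4, f = 0.01992, h_f = 22.5 m ≈ 22.6 m ✓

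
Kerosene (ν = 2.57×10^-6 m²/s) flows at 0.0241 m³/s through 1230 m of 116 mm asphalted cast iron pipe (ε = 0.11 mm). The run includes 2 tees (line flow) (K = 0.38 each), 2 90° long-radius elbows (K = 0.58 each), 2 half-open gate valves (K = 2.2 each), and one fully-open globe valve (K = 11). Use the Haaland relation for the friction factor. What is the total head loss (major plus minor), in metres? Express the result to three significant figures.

V = 4Q/(πD²) = 2.280 m/s; V²/2g = 0.2650 m
Re = 1.03×10^5, ε/D = 9.48×10^-4 → f = 0.02173 (Haaland)
Major: h_f = f(L/D)·V²/2g = 0.02173·10603·0.2650 = 61.06 m
Minor: ΣK = 17.3; h_m = ΣK·V²/2g = 4.591 m
Total H_L = 61.06 + 4.591 = 65.65 m

H_L ≈ 65.7 m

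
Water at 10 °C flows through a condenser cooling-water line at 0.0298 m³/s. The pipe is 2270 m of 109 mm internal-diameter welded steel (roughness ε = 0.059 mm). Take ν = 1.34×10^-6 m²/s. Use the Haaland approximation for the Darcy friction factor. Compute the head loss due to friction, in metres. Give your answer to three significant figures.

V = 4Q/(πD²) = 4·0.0298/(π·0.109²) = 3.194 m/s
Re = VD/ν = 3.194·0.109/1.34×10^-6 = 2.60×10^5 → turbulent
ε/D = 0.059/109 = 5.41×10^-4
Haaland: f = 0.01848
h_f = f(L/D)V²/(2g) = 0.01848·(2270/0.109)·3.194²/(2·9.81) = 200.1 m

h_f ≈ 200 m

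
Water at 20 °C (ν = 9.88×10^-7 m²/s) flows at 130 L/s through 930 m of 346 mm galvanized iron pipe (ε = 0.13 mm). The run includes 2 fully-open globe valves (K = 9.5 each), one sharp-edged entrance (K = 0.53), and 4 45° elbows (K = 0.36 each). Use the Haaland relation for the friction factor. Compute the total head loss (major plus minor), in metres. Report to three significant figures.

H_L ≈ 6.43 m

V = 4Q/(πD²) = 1.383 m/s; V²/2g = 0.09743 m
Re = 4.84×10^5, ε/D = 3.76×10^-4 → f = 0.01676 (Haaland)
Major: h_f = f(L/D)·V²/2g = 0.01676·2688·0.09743 = 4.390 m
Minor: ΣK = 21.0; h_m = ΣK·V²/2g = 2.043 m
Total H_L = 4.390 + 2.043 = 6.433 m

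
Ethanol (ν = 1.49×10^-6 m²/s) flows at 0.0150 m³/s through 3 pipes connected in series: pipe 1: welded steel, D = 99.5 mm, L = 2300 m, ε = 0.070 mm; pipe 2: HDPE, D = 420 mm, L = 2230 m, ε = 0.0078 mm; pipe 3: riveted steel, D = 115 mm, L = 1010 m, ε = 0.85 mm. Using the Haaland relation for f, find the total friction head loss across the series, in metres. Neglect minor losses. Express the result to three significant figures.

Pipe 1: V = 1.929 m/s, Re = 1.29×10^5, ε/D = 7.04×10^-4, f = 0.02035, h_1 = f(L/D)V²/2g = 89.25 m
Pipe 2: V = 0.1083 m/s, Re = 3.05×10^4, ε/D = 1.86×10^-5, f = 0.02325, h_2 = f(L/D)V²/2g = 0.07376 m
Pipe 3: V = 1.444 m/s, Re = 1.11×10^5, ε/D = 0.00739, f = 0.03498, h_3 = f(L/D)V²/2g = 32.65 m
Series → Q common, losses add: H = Σh = 122.0 m

H ≈ 122 m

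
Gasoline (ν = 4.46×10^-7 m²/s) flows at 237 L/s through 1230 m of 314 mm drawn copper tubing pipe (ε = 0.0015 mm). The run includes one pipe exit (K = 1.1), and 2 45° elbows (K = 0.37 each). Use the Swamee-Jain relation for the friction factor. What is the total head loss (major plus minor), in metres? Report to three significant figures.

V = 4Q/(πD²) = 3.061 m/s; V²/2g = 0.4774 m
Re = 2.15×10^6, ε/D = 4.78×10^-6 → f = 0.01043 (Swamee-Jain)
Major: h_f = f(L/D)·V²/2g = 0.01043·3917·0.4774 = 19.51 m
Minor: ΣK = 1.84; h_m = ΣK·V²/2g = 0.8785 m
Total H_L = 19.51 + 0.8785 = 20.39 m

H_L ≈ 20.4 m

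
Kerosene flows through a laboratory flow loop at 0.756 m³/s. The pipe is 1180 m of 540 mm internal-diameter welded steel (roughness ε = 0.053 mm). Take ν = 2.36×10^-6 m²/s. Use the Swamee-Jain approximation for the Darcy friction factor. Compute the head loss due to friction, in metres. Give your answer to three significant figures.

h_f ≈ 16.8 m

V = 4Q/(πD²) = 4·0.756/(π·0.540²) = 3.301 m/s
Re = VD/ν = 3.301·0.540/2.36×10^-6 = 7.55×10^5 → turbulent
ε/D = 0.053/540 = 9.81×10^-5
Swamee-Jain: f = 0.01383
h_f = f(L/D)V²/(2g) = 0.01383·(1180/0.540)·3.301²/(2·9.81) = 16.78 m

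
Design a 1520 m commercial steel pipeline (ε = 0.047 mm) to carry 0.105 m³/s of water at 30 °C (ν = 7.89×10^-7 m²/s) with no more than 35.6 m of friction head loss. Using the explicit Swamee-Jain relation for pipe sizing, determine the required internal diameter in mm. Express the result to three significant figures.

D ≈ 229 mm

Swamee-Jain (Type III): D = 0.66·[ε^1.25·(LQ²/(gh_f))^4.75 + ν·Q^9.4·(L/(gh_f))^5.2]^0.04
LQ²/(gh_f) = 0.04798; L/(gh_f) = 4.352
Term 1 = ε^1.25·(…)^4.75 = 2.12×10^-12; Term 2 = ν·Q^9.4·(…)^5.2 = 1.04×10^-12
D = 0.66·(2.12×10^-12 + 1.04×10^-12)^0.04 = 0.2288 m = 229 mm
Check: V = 2.55 m/s, Re = 7.40×10^5, f = 0.01511, h_f = 33.3 m ≈ 35.6 m ✓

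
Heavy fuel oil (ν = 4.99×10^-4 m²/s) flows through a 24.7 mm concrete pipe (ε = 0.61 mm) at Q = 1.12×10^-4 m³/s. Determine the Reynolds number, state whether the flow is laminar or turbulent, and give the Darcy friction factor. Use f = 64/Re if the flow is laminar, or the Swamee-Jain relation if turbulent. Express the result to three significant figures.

V = 4Q/(πD²) = 0.2337 m/s
Re = VD/ν = 0.2337·0.0247/4.99×10^-4 = 11.6
Re < 2300 → laminar → f = 64/Re = 5.532

Re ≈ 11.6; laminar; f = 64/Re ≈ 5.53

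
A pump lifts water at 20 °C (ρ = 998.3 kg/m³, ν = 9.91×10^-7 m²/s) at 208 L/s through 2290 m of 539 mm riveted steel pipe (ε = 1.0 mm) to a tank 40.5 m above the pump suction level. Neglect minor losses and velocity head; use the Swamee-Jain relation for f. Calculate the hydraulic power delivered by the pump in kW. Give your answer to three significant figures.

V = 4Q/(πD²) = 0.9116 m/s; Re = 4.96×10^5; ε/D = 0.00186; f = 0.02346
h_f = f(L/D)V²/2g = 4.222 m
Total head H = z + h_f = 40.5 + 4.222 = 44.72 m
P_hyd = ρgQH = 998.3·9.81·0.208·44.72 = 91.10 kW

P_hyd ≈ 91.1 kW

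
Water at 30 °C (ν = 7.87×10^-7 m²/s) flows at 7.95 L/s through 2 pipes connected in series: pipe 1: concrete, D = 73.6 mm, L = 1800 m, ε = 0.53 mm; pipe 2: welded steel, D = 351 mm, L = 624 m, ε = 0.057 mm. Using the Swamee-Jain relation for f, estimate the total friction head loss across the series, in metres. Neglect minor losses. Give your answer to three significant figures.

H ≈ 151 m

Pipe 1: V = 1.869 m/s, Re = 1.75×10^5, ε/D = 0.00720, f = 0.03463, h_1 = f(L/D)V²/2g = 150.7 m
Pipe 2: V = 0.08216 m/s, Re = 3.66×10^4, ε/D = 1.62×10^-4, f = 0.02284, h_2 = f(L/D)V²/2g = 0.01397 m
Series → Q common, losses add: H = Σh = 150.7 m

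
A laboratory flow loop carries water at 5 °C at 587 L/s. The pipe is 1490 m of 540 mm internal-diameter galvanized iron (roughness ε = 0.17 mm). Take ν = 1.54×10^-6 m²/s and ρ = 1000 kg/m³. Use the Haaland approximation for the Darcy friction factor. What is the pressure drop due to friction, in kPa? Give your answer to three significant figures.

Δp ≈ 143 kPa

V = 4Q/(πD²) = 4·0.587/(π·0.540²) = 2.563 m/s
Re = VD/ν = 2.563·0.540/1.54×10^-6 = 8.99×10^5 → turbulent
ε/D = 0.17/540 = 3.15×10^-4
Haaland: f = 0.01580
h_f = f(L/D)V²/(2g) = 0.01580·(1490/0.540)·2.563²/(2·9.81) = 14.60 m
Δp = ρg·h_f = 1000·9.81·14.60 = 143.2 kPa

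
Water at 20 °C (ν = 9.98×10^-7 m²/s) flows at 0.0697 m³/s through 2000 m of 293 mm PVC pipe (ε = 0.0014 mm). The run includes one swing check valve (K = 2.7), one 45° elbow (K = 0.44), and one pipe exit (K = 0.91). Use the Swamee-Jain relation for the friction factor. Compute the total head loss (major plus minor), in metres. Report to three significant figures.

H_L ≈ 5.57 m

V = 4Q/(πD²) = 1.034 m/s; V²/2g = 0.05446 m
Re = 3.03×10^5, ε/D = 4.78×10^-6 → f = 0.01440 (Swamee-Jain)
Major: h_f = f(L/D)·V²/2g = 0.01440·6826·0.05446 = 5.353 m
Minor: ΣK = 4.05; h_m = ΣK·V²/2g = 0.2206 m
Total H_L = 5.353 + 0.2206 = 5.574 m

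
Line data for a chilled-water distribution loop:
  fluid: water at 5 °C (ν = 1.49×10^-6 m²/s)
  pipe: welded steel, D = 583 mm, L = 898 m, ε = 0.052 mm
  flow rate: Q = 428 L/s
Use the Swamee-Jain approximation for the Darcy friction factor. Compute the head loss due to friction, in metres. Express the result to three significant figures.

V = 4Q/(πD²) = 4·0.428/(π·0.583²) = 1.603 m/s
Re = VD/ν = 1.603·0.583/1.49×10^-6 = 6.27×10^5 → turbulent
ε/D = 0.052/583 = 8.92×10^-5
Swamee-Jain: f = 0.01397
h_f = f(L/D)V²/(2g) = 0.01397·(898/0.583)·1.603²/(2·9.81) = 2.820 m

h_f ≈ 2.82 m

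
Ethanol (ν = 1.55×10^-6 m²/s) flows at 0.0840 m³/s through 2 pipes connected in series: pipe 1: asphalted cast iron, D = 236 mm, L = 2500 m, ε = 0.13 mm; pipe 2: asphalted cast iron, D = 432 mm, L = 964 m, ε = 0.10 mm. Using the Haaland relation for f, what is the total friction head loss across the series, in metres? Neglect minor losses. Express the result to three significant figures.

H ≈ 37.3 m

Pipe 1: V = 1.920 m/s, Re = 2.92×10^5, ε/D = 5.51×10^-4, f = 0.01839, h_1 = f(L/D)V²/2g = 36.62 m
Pipe 2: V = 0.5731 m/s, Re = 1.60×10^5, ε/D = 2.31×10^-4, f = 0.01759, h_2 = f(L/D)V²/2g = 0.6571 m
Series → Q common, losses add: H = Σh = 37.27 m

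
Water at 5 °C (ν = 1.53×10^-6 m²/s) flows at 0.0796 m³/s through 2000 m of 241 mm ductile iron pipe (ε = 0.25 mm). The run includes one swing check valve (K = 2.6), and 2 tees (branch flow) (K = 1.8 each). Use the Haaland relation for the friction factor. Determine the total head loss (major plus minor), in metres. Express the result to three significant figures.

H_L ≈ 27.7 m

V = 4Q/(πD²) = 1.745 m/s; V²/2g = 0.1552 m
Re = 2.75×10^5, ε/D = 0.00104 → f = 0.02075 (Haaland)
Major: h_f = f(L/D)·V²/2g = 0.02075·8299·0.1552 = 26.73 m
Minor: ΣK = 6.20; h_m = ΣK·V²/2g = 0.9622 m
Total H_L = 26.73 + 0.9622 = 27.69 m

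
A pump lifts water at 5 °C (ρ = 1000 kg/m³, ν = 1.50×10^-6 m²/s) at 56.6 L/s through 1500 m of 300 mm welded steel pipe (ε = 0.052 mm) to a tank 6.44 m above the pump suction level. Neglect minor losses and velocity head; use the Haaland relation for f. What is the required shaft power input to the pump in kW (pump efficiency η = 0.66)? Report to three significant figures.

P_shaft ≈ 7.79 kW

V = 4Q/(πD²) = 0.8007 m/s; Re = 1.60×10^5; ε/D = 1.73×10^-4; f = 0.01724
h_f = f(L/D)V²/2g = 2.817 m
Total head H = z + h_f = 6.44 + 2.817 = 9.257 m
P_hyd = ρgQH = 1000·9.81·0.0566·9.257 = 5.140 kW
P_shaft = P_hyd/η = 5.140/0.66 = 7.788 kW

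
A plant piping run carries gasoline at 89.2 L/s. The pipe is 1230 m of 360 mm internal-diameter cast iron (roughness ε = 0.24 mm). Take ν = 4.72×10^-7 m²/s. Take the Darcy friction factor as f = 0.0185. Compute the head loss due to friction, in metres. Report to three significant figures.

h_f ≈ 2.47 m

V = 4Q/(πD²) = 4·0.0892/(π·0.360²) = 0.8763 m/s
h_f = f(L/D)V²/(2g) = 0.01850·(1230/0.360)·0.8763²/(2·9.81) = 2.474 m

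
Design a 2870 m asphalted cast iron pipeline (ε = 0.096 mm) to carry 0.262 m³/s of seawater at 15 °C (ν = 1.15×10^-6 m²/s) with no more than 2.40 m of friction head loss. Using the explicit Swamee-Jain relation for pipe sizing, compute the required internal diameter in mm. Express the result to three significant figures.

D ≈ 642 mm

Swamee-Jain (Type III): D = 0.66·[ε^1.25·(LQ²/(gh_f))^4.75 + ν·Q^9.4·(L/(gh_f))^5.2]^0.04
LQ²/(gh_f) = 8.368; L/(gh_f) = 121.9
Term 1 = ε^1.25·(…)^4.75 = 0.229; Term 2 = ν·Q^9.4·(…)^5.2 = 0.275
D = 0.66·(0.229 + 0.275)^0.04 = 0.6422 m = 642 mm
Check: V = 0.809 m/s, Re = 4.52×10^5, f = 0.01517, h_f = 2.26 m ≈ 2.40 m ✓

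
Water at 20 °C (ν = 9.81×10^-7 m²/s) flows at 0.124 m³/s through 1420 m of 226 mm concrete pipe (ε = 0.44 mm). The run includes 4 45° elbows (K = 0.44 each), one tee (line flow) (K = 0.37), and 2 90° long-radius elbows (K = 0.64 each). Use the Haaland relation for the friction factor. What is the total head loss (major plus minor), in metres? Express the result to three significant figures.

H_L ≈ 73.7 m

V = 4Q/(πD²) = 3.091 m/s; V²/2g = 0.4870 m
Re = 7.12×10^5, ε/D = 0.00195 → f = 0.02353 (Haaland)
Major: h_f = f(L/D)·V²/2g = 0.02353·6283·0.4870 = 72.01 m
Minor: ΣK = 3.41; h_m = ΣK·V²/2g = 1.661 m
Total H_L = 72.01 + 1.661 = 73.67 m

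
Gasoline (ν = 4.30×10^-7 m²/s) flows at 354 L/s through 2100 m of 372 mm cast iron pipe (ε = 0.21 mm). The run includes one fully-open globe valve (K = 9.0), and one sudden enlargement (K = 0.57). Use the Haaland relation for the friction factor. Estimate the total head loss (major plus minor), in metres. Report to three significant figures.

V = 4Q/(πD²) = 3.257 m/s; V²/2g = 0.5407 m
Re = 2.82×10^6, ε/D = 5.65×10^-4 → f = 0.01734 (Haaland)
Major: h_f = f(L/D)·V²/2g = 0.01734·5645·0.5407 = 52.94 m
Minor: ΣK = 9.57; h_m = ΣK·V²/2g = 5.174 m
Total H_L = 52.94 + 5.174 = 58.12 m

H_L ≈ 58.1 m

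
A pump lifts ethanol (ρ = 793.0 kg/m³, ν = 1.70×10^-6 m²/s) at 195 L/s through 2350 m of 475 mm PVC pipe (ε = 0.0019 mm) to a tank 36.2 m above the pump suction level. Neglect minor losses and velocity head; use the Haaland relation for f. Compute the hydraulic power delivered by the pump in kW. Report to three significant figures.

V = 4Q/(πD²) = 1.100 m/s; Re = 3.07×10^5; ε/D = 4.00×10^-6; f = 0.01431
h_f = f(L/D)V²/2g = 4.369 m
Total head H = z + h_f = 36.2 + 4.369 = 40.57 m
P_hyd = ρgQH = 793.0·9.81·0.195·40.57 = 61.54 kW

P_hyd ≈ 61.5 kW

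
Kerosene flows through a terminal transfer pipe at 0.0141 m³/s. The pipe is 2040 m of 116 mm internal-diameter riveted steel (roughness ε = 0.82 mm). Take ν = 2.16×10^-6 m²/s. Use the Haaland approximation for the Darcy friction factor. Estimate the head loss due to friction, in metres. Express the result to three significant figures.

h_f ≈ 55.6 m

V = 4Q/(πD²) = 4·0.0141/(π·0.116²) = 1.334 m/s
Re = VD/ν = 1.334·0.116/2.16×10^-6 = 7.17×10^4 → turbulent
ε/D = 0.82/116 = 0.00707
Haaland: f = 0.03484
h_f = f(L/D)V²/(2g) = 0.03484·(2040/0.116)·1.334²/(2·9.81) = 55.59 m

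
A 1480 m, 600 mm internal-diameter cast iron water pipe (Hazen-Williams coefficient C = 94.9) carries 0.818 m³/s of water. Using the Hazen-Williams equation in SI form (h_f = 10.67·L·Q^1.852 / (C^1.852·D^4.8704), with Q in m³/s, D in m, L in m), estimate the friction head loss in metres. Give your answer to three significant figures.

h_f = 10.67·1480·0.818^1.852 / (94.9^1.852·0.600^4.8704) = 28.54 m

h_f ≈ 28.5 m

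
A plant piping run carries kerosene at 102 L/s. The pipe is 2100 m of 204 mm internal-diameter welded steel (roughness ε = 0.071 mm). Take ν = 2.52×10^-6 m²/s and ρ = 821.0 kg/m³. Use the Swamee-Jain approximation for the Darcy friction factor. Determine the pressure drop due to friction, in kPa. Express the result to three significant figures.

V = 4Q/(πD²) = 4·0.102/(π·0.204²) = 3.121 m/s
Re = VD/ν = 3.121·0.204/2.52×10^-6 = 2.53×10^5 → turbulent
ε/D = 0.071/204 = 3.48×10^-4
Swamee-Jain: f = 0.01766
h_f = f(L/D)V²/(2g) = 0.01766·(2100/0.204)·3.121²/(2·9.81) = 90.25 m
Δp = ρg·h_f = 821.0·9.81·90.25 = 726.9 kPa

Δp ≈ 727 kPa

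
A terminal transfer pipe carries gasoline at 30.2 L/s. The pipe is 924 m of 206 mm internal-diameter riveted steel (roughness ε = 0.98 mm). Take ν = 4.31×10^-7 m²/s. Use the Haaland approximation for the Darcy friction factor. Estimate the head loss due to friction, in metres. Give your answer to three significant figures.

V = 4Q/(πD²) = 4·0.0302/(π·0.206²) = 0.9061 m/s
Re = VD/ν = 0.9061·0.206/4.31×10^-7 = 4.33×10^5 → turbulent
ε/D = 0.98/206 = 0.00476
Haaland: f = 0.03018
h_f = f(L/D)V²/(2g) = 0.03018·(924/0.206)·0.9061²/(2·9.81) = 5.665 m

h_f ≈ 5.67 m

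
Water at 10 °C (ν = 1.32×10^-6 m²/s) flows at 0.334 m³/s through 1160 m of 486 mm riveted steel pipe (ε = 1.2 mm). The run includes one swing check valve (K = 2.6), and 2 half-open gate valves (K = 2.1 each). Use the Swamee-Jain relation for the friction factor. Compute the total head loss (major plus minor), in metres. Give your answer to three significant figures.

H_L ≈ 11.0 m

V = 4Q/(πD²) = 1.800 m/s; V²/2g = 0.1652 m
Re = 6.63×10^5, ε/D = 0.00247 → f = 0.02512 (Swamee-Jain)
Major: h_f = f(L/D)·V²/2g = 0.02512·2387·0.1652 = 9.907 m
Minor: ΣK = 6.80; h_m = ΣK·V²/2g = 1.124 m
Total H_L = 9.907 + 1.124 = 11.03 m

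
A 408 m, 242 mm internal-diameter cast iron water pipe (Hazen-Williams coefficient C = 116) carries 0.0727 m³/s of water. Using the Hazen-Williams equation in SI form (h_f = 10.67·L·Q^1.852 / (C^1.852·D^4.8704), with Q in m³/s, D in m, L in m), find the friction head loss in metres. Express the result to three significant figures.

h_f ≈ 5.11 m

h_f = 10.67·408·0.0727^1.852 / (116^1.852·0.242^4.8704) = 5.106 m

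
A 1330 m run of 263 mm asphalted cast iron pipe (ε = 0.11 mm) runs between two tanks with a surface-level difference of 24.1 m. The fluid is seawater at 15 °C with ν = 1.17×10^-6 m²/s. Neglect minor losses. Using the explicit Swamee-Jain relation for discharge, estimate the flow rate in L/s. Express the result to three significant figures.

Q ≈ 127 L/s

Swamee-Jain (Type II): Q = -0.965·√(gD⁵h_f/L)·ln[ε/(3.7D) + √(3.17ν²L/(gD³h_f))]
√(gD⁵h_f/L) = √(9.81·0.263⁵·24.1/1330) = 0.01496
ε/(3.7D) = 1.13×10^-4; √(3.17ν²L/(gD³h_f)) = 3.66×10^-5
Q = -0.965·0.01496·ln(1.497×10^-4) = 0.1271 m³/s
Check: V = 2.34 m/s, Re = 5.26×10^5, f = 0.01719, h_f = 24.3 m ≈ 24.1 m ✓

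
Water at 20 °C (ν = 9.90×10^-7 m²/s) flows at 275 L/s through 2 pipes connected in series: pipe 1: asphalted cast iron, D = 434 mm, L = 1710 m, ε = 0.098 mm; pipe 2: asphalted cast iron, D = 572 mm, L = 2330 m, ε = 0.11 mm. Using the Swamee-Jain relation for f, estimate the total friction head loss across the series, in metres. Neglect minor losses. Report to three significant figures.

Pipe 1: V = 1.859 m/s, Re = 8.15×10^5, ε/D = 2.26×10^-4, f = 0.01522, h_1 = f(L/D)V²/2g = 10.56 m
Pipe 2: V = 1.070 m/s, Re = 6.18×10^5, ε/D = 1.92×10^-4, f = 0.01517, h_2 = f(L/D)V²/2g = 3.607 m
Series → Q common, losses add: H = Σh = 14.17 m

H ≈ 14.2 m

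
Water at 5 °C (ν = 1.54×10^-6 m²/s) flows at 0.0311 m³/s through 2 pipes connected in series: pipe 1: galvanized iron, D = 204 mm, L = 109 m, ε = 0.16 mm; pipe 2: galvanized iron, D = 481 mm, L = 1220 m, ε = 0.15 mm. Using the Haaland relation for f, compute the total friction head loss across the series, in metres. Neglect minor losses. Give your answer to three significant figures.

H ≈ 0.592 m

Pipe 1: V = 0.9515 m/s, Re = 1.26×10^5, ε/D = 7.84×10^-4, f = 0.02072, h_1 = f(L/D)V²/2g = 0.5110 m
Pipe 2: V = 0.1712 m/s, Re = 5.35×10^4, ε/D = 3.12×10^-4, f = 0.02139, h_2 = f(L/D)V²/2g = 0.08101 m
Series → Q common, losses add: H = Σh = 0.5920 m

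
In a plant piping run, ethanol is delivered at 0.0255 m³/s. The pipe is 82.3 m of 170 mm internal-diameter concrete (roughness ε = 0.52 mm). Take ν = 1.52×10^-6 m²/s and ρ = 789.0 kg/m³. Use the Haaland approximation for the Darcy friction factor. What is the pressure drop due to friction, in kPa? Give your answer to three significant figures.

V = 4Q/(πD²) = 4·0.0255/(π·0.170²) = 1.123 m/s
Re = VD/ν = 1.123·0.170/1.52×10^-6 = 1.26×10^5 → turbulent
ε/D = 0.52/170 = 0.00306
Haaland: f = 0.02729
h_f = f(L/D)V²/(2g) = 0.02729·(82.3/0.170)·1.123²/(2·9.81) = 0.8499 m
Δp = ρg·h_f = 789.0·9.81·0.8499 = 6.578 kPa

Δp ≈ 6.58 kPa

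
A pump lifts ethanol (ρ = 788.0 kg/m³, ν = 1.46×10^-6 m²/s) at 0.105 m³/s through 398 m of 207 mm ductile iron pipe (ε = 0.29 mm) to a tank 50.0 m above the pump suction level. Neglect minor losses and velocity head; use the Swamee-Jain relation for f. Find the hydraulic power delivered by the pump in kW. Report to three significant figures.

V = 4Q/(πD²) = 3.120 m/s; Re = 4.42×10^5; ε/D = 0.00140; f = 0.02201
h_f = f(L/D)V²/2g = 21.00 m
Total head H = z + h_f = 50.0 + 21.00 = 71.00 m
P_hyd = ρgQH = 788.0·9.81·0.105·71.00 = 57.63 kW

P_hyd ≈ 57.6 kW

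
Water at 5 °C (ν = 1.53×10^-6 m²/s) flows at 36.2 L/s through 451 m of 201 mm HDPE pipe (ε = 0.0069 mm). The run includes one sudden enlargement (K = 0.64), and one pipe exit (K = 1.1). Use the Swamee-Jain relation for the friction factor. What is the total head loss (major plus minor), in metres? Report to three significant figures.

H_L ≈ 2.60 m

V = 4Q/(πD²) = 1.141 m/s; V²/2g = 0.06634 m
Re = 1.50×10^5, ε/D = 3.43×10^-5 → f = 0.01671 (Swamee-Jain)
Major: h_f = f(L/D)·V²/2g = 0.01671·2244·0.06634 = 2.487 m
Minor: ΣK = 1.74; h_m = ΣK·V²/2g = 0.1154 m
Total H_L = 2.487 + 0.1154 = 2.602 m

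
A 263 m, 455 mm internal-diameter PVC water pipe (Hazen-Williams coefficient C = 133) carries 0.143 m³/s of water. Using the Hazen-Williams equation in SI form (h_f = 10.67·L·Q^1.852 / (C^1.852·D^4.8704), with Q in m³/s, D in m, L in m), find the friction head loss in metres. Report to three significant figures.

h_f ≈ 0.413 m

h_f = 10.67·263·0.143^1.852 / (133^1.852·0.455^4.8704) = 0.4131 m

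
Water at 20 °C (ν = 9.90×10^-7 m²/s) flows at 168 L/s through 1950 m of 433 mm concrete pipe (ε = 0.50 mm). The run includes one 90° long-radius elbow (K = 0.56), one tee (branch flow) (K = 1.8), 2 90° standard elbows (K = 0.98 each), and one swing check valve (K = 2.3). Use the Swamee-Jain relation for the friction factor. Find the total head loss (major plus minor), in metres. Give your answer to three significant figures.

H_L ≈ 6.71 m

V = 4Q/(πD²) = 1.141 m/s; V²/2g = 0.06634 m
Re = 4.99×10^5, ε/D = 0.00115 → f = 0.02100 (Swamee-Jain)
Major: h_f = f(L/D)·V²/2g = 0.02100·4503·0.06634 = 6.275 m
Minor: ΣK = 6.62; h_m = ΣK·V²/2g = 0.4392 m
Total H_L = 6.275 + 0.4392 = 6.715 m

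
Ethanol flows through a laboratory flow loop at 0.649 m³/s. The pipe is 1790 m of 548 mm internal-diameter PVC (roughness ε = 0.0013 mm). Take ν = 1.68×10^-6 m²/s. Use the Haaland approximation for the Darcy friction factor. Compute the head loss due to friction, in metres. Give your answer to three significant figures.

V = 4Q/(πD²) = 4·0.649/(π·0.548²) = 2.752 m/s
Re = VD/ν = 2.752·0.548/1.68×10^-6 = 8.98×10^5 → turbulent
ε/D = 0.0013/548 = 2.37×10^-6
Haaland: f = 0.01184
h_f = f(L/D)V²/(2g) = 0.01184·(1790/0.548)·2.752²/(2·9.81) = 14.92 m

h_f ≈ 14.9 m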